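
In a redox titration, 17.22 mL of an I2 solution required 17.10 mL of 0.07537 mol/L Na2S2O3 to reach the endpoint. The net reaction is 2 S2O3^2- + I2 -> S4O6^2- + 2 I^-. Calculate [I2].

0.0374 M

n(Na2S2O3) = 0.07537 x 0.01710 = 0.001289 mol.
From the balanced equation, 2 mol Na2S2O3 reacts with 1 mol I2, so n(I2) = 0.001289 x 1/2 = 0.0006444 mol.
[I2] = 0.0006444 / 0.01722 L = 0.0374 M.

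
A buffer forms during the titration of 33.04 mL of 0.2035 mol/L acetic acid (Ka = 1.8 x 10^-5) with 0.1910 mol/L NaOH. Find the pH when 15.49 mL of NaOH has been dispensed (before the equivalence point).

Initial n(CH3COOH) = 0.2035 x 0.03304 = 0.006724 mol.
n(NaOH) added = 0.1910 x 0.01549 = 0.002959 mol, converting that many moles of CH3COOH to CH3COO-.
Remaining n(CH3COOH) = 0.003765 mol; n(CH3COO-) = 0.002959 mol.
By Henderson-Hasselbalch, pH = pKa + log([A^-]/[HA]) = 4.74 + log(0.002959/0.003765) = 4.74 + (-0.10) = 4.64.

4.64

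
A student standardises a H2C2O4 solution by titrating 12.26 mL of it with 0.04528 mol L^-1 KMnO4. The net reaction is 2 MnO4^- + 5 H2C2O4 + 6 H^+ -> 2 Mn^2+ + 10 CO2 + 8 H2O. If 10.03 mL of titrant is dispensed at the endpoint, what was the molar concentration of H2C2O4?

0.0926 M

n(KMnO4) = 0.04528 x 0.01003 = 0.0004542 mol.
From the balanced equation, 2 mol KMnO4 reacts with 5 mol H2C2O4, so n(H2C2O4) = 0.0004542 x 5/2 = 0.001135 mol.
[H2C2O4] = 0.001135 / 0.01226 L = 0.0926 M.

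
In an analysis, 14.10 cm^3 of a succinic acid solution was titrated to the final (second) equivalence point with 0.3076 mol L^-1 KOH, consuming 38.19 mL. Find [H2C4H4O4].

n(KOH) = 0.3076 x 0.03819 = 0.01175 mol.
At the final (second) equivalence point, 2 mol OH^- react per mol H2C4H4O4, so n(H2C4H4O4) = 0.01175 / 2 = 0.005874 mol.
[H2C4H4O4] = 0.005874 / 0.01410 L = 0.417 M.

0.417 M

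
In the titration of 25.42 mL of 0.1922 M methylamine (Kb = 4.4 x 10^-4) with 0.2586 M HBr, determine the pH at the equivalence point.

n(CH3NH2) = 0.1922 x 0.02542 = 0.004886 mol; V(HBr) at equivalence = 0.004886/0.2586 = 0.01889 L.
At equivalence the base is fully converted to CH3NH3+; total volume = 0.04431 L, so [CH3NH3+] = 0.004886/0.04431 = 0.1103 M.
Ka(CH3NH3+) = Kw/Kb = 1.0e-14 / 4.4 x 10^-4 = 2.27e-11.
[H^+] = sqrt(Ka x [CH3NH3+]) = sqrt(2.27e-11 x 0.1103) = 1.58e-6 M.
pH = -log(1.58e-6) = 5.80.

5.80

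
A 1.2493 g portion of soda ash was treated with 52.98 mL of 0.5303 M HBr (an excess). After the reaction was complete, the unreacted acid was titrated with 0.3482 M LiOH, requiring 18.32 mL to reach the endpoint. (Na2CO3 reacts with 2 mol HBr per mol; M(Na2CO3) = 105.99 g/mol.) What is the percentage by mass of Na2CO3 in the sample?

Total n(HBr) added = 0.5303 x 0.05298 = 0.02810 mol.
n(LiOH) used = 0.3482 x 0.01832 = 0.006379 mol, which equals the excess n(HBr).
So n(HBr) consumed by the sample = 0.02810 - 0.006379 = 0.02172 mol.
n(Na2CO3) = 0.02172 / 2 = 0.01086 mol.
mass Na2CO3 = 0.01086 x 105.99 = 1.151 g, so %Na2CO3 = 1.151/1.2493 x 100 = 92.1%.

92.1%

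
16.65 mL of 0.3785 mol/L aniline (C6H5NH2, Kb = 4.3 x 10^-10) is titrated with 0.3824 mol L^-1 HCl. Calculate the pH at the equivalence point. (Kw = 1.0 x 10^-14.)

2.68

n(C6H5NH2) = 0.3785 x 0.01665 = 0.006302 mol; V(HCl) at equivalence = 0.006302/0.3824 = 0.01648 L.
At equivalence the base is fully converted to C6H5NH3+; total volume = 0.03313 L, so [C6H5NH3+] = 0.006302/0.03313 = 0.1902 M.
Ka(C6H5NH3+) = Kw/Kb = 1.0e-14 / 4.3 x 10^-10 = 2.33e-5.
[H^+] = sqrt(Ka x [C6H5NH3+]) = sqrt(2.33e-5 x 0.1902) = 0.00210 M.
pH = -log(0.00210) = 2.68.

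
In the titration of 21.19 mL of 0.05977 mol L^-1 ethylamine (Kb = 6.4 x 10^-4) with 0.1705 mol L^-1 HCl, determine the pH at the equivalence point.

n(C2H5NH2) = 0.05977 x 0.02119 = 0.001267 mol; V(HCl) at equivalence = 0.001267/0.1705 = 0.007428 L.
At equivalence the base is fully converted to C2H5NH3+; total volume = 0.02862 L, so [C2H5NH3+] = 0.001267/0.02862 = 0.04426 M.
Ka(C2H5NH3+) = Kw/Kb = 1.0e-14 / 6.4 x 10^-4 = 1.56e-11.
[H^+] = sqrt(Ka x [C2H5NH3+]) = sqrt(1.56e-11 x 0.04426) = 8.32e-7 M.
pH = -log(8.32e-7) = 6.08.

6.08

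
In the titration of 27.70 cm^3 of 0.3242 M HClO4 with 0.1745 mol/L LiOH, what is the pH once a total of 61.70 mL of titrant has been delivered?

n(acid) = 0.3242 x 0.02770 = 0.008980 mol; n(LiOH) added = 0.1745 x 0.06170 = 0.01077 mol.
Base is in excess by 0.01077 - 0.008980 = 0.001786 mol in a total volume of 0.08940 L.
[OH^-] = 0.001786/0.08940 = 0.01998 M, so pOH = 1.70 and pH = 14.00 - 1.70 = 12.30.

12.30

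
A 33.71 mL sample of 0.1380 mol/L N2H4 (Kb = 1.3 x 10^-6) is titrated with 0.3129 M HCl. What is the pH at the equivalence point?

n(N2H4) = 0.1380 x 0.03371 = 0.004652 mol; V(HCl) at equivalence = 0.004652/0.3129 = 0.01487 L.
At equivalence the base is fully converted to N2H5+; total volume = 0.04858 L, so [N2H5+] = 0.004652/0.04858 = 0.09576 M.
Ka(N2H5+) = Kw/Kb = 1.0e-14 / 1.3 x 10^-6 = 7.69e-9.
[H^+] = sqrt(Ka x [N2H5+]) = sqrt(7.69e-9 x 0.09576) = 2.71e-5 M.
pH = -log(2.71e-5) = 4.57.

4.57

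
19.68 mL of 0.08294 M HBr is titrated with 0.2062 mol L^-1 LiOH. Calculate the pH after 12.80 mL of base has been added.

n(acid) = 0.08294 x 0.01968 = 0.001632 mol; n(LiOH) added = 0.2062 x 0.01280 = 0.002639 mol.
Base is in excess by 0.002639 - 0.001632 = 0.001007 mol in a total volume of 0.03248 L.
[OH^-] = 0.001007/0.03248 = 0.03101 M, so pOH = 1.51 and pH = 14.00 - 1.51 = 12.49.

12.49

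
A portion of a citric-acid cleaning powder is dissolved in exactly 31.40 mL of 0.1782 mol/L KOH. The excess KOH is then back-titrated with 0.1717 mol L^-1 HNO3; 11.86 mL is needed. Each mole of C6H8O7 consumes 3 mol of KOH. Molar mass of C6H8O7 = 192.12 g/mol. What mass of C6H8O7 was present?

Total n(KOH) added = 0.1782 x 0.03140 = 0.005595 mol.
n(HNO3) used = 0.1717 x 0.01186 = 0.002036 mol, which equals the excess n(KOH).
So n(KOH) consumed by the sample = 0.005595 - 0.002036 = 0.003559 mol.
n(C6H8O7) = 0.003559 / 3 = 0.001186 mol.
mass = 0.001186 mol x 192.12 g/mol = 0.228 g.

0.228 g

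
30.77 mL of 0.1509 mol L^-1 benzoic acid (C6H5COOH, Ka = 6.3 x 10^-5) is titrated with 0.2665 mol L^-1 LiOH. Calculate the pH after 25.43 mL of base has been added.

12.58

n(acid) = 0.1509 x 0.03077 = 0.004643 mol; n(LiOH) added = 0.2665 x 0.02543 = 0.006777 mol.
Base is in excess by 0.006777 - 0.004643 = 0.002134 mol in a total volume of 0.05620 L.
[OH^-] = 0.002134/0.05620 = 0.03797 M, so pOH = 1.42 and pH = 14.00 - 1.42 = 12.58.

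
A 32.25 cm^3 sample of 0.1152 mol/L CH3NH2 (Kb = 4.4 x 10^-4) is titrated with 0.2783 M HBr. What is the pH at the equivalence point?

5.87

n(CH3NH2) = 0.1152 x 0.03225 = 0.003715 mol; V(HBr) at equivalence = 0.003715/0.2783 = 0.01335 L.
At equivalence the base is fully converted to CH3NH3+; total volume = 0.04560 L, so [CH3NH3+] = 0.003715/0.04560 = 0.08147 M.
Ka(CH3NH3+) = Kw/Kb = 1.0e-14 / 4.4 x 10^-4 = 2.27e-11.
[H^+] = sqrt(Ka x [CH3NH3+]) = sqrt(2.27e-11 x 0.08147) = 1.36e-6 M.
pH = -log(1.36e-6) = 5.87.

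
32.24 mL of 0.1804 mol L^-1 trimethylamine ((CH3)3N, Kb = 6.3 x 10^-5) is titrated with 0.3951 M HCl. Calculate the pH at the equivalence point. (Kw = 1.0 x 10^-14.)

5.35

n((CH3)3N) = 0.1804 x 0.03224 = 0.005816 mol; V(HCl) at equivalence = 0.005816/0.3951 = 0.01472 L.
At equivalence the base is fully converted to (CH3)3NH+; total volume = 0.04696 L, so [(CH3)3NH+] = 0.005816/0.04696 = 0.1239 M.
Ka((CH3)3NH+) = Kw/Kb = 1.0e-14 / 6.3 x 10^-5 = 1.59e-10.
[H^+] = sqrt(Ka x [(CH3)3NH+]) = sqrt(1.59e-10 x 0.1239) = 4.43e-6 M.
pH = -log(4.43e-6) = 5.35.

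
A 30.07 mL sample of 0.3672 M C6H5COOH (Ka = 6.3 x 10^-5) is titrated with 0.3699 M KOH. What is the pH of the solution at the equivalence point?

8.73

n(C6H5COOH) = 0.3672 x 0.03007 = 0.01104 mol; V(KOH) at equivalence = 0.01104/0.3699 = 0.02985 L.
At equivalence all the acid is converted to C6H5COO-; total volume = 0.03007 + 0.02985 = 0.05992 L, so [C6H5COO-] = 0.01104/0.05992 = 0.1843 M.
Kb = Kw/Ka = 1.0e-14 / 6.3 x 10^-5 = 1.59e-10.
[OH^-] = sqrt(Kb x [C6H5COO-]) = sqrt(1.59e-10 x 0.1843) = 5.41e-6 M.
pOH = 5.27, so pH = 14.00 - 5.27 = 8.73.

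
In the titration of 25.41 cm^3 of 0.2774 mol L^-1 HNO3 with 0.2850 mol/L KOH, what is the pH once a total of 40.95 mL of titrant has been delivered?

n(acid) = 0.2774 x 0.02541 = 0.007049 mol; n(KOH) added = 0.2850 x 0.04095 = 0.01167 mol.
Base is in excess by 0.01167 - 0.007049 = 0.004622 mol in a total volume of 0.06636 L.
[OH^-] = 0.004622/0.06636 = 0.06965 M, so pOH = 1.16 and pH = 14.00 - 1.16 = 12.84.

12.84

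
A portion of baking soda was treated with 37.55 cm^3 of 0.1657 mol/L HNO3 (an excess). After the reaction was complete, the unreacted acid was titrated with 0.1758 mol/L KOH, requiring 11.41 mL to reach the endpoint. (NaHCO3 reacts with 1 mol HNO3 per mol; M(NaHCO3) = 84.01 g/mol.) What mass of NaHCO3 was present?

0.354 g

Total n(HNO3) added = 0.1657 x 0.03755 = 0.006222 mol.
n(KOH) used = 0.1758 x 0.01141 = 0.002006 mol, which equals the excess n(HNO3).
So n(HNO3) consumed by the sample = 0.006222 - 0.002006 = 0.004216 mol.
n(NaHCO3) = 0.004216 / 1 = 0.004216 mol.
mass = 0.004216 mol x 84.01 g/mol = 0.354 g.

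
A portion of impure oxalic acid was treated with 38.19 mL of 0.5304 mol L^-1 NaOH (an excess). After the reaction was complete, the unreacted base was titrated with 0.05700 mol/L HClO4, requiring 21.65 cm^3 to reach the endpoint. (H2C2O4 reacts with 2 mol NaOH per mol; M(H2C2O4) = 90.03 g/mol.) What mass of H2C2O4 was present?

Total n(NaOH) added = 0.5304 x 0.03819 = 0.02026 mol.
n(HClO4) used = 0.05700 x 0.02165 = 0.001234 mol, which equals the excess n(NaOH).
So n(NaOH) consumed by the sample = 0.02026 - 0.001234 = 0.01902 mol.
n(H2C2O4) = 0.01902 / 2 = 0.009511 mol.
mass = 0.009511 mol x 90.03 g/mol = 0.856 g.

0.856 g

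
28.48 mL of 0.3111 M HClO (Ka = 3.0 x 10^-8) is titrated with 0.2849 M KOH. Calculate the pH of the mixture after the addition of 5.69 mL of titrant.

Initial n(HClO) = 0.3111 x 0.02848 = 0.008860 mol.
n(KOH) added = 0.2849 x 0.005690 = 0.001621 mol, converting that many moles of HClO to ClO-.
Remaining n(HClO) = 0.007239 mol; n(ClO-) = 0.001621 mol.
By Henderson-Hasselbalch, pH = pKa + log([A^-]/[HA]) = 7.52 + log(0.001621/0.007239) = 7.52 + (-0.65) = 6.87.

6.87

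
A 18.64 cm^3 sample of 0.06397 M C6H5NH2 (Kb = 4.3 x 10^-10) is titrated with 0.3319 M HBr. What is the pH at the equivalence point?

2.95

n(C6H5NH2) = 0.06397 x 0.01864 = 0.001192 mol; V(HBr) at equivalence = 0.001192/0.3319 = 0.003593 L.
At equivalence the base is fully converted to C6H5NH3+; total volume = 0.02223 L, so [C6H5NH3+] = 0.001192/0.02223 = 0.05363 M.
Ka(C6H5NH3+) = Kw/Kb = 1.0e-14 / 4.3 x 10^-10 = 2.33e-5.
[H^+] = sqrt(Ka x [C6H5NH3+]) = sqrt(2.33e-5 x 0.05363) = 0.00112 M.
pH = -log(0.00112) = 2.95.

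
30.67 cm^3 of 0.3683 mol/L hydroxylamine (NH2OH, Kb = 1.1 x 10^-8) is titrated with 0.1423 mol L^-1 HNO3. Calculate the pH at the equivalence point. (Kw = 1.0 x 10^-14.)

3.52

n(NH2OH) = 0.3683 x 0.03067 = 0.01130 mol; V(HNO3) at equivalence = 0.01130/0.1423 = 0.07938 L.
At equivalence the base is fully converted to NH3OH+; total volume = 0.1100 L, so [NH3OH+] = 0.01130/0.1100 = 0.1026 M.
Ka(NH3OH+) = Kw/Kb = 1.0e-14 / 1.1 x 10^-8 = 9.09e-7.
[H^+] = sqrt(Ka x [NH3OH+]) = sqrt(9.09e-7 x 0.1026) = 0.000305 M.
pH = -log(0.000305) = 3.52.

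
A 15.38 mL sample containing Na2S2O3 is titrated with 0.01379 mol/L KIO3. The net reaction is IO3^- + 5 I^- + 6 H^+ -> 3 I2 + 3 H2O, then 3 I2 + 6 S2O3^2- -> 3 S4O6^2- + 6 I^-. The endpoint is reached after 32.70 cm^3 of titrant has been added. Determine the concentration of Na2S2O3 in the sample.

n(KIO3) = 0.01379 x 0.03270 = 0.0004509 mol.
From the balanced equation, 1 mol KIO3 reacts with 6 mol Na2S2O3, so n(Na2S2O3) = 0.0004509 x 6/1 = 0.002706 mol.
[Na2S2O3] = 0.002706 / 0.01538 L = 0.176 M.

0.176 M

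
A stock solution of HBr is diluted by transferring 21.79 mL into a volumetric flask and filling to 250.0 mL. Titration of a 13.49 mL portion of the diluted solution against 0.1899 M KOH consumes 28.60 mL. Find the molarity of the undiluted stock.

n(KOH) = 0.1899 x 0.02860 = 0.005431 mol.
n(HBr) in the aliquot = 0.005431 mol.
[diluted HBr] = 0.005431 / 0.01349 = 0.4026 M.
Dilution factor = 250.0/21.79 = 11.47, so [stock] = 0.4026 x 11.47 = 4.62 M.

4.62 M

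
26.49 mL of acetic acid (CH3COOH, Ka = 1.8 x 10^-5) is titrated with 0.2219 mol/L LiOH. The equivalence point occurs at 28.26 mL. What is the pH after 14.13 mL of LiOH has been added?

14.13 mL is exactly half the equivalence volume (28.26/2), i.e. the half-equivalence point.
There, n(HA) = n(A^-), so pH = pKa = -log(1.8 x 10^-5) = 4.74.

4.74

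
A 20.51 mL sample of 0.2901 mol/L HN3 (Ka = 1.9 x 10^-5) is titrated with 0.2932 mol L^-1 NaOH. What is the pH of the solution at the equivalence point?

n(HN3) = 0.2901 x 0.02051 = 0.005950 mol; V(NaOH) at equivalence = 0.005950/0.2932 = 0.02029 L.
At equivalence all the acid is converted to N3-; total volume = 0.02051 + 0.02029 = 0.04080 L, so [N3-] = 0.005950/0.04080 = 0.1458 M.
Kb = Kw/Ka = 1.0e-14 / 1.9 x 10^-5 = 5.26e-10.
[OH^-] = sqrt(Kb x [N3-]) = sqrt(5.26e-10 x 0.1458) = 8.76e-6 M.
pOH = 5.06, so pH = 14.00 - 5.06 = 8.94.

8.94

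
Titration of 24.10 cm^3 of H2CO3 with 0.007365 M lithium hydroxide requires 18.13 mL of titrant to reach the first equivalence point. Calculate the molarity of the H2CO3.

0.00554 M

n(LiOH) = 0.007365 x 0.01813 = 0.0001335 mol.
At the first equivalence point, 1 mol OH^- react per mol H2CO3, so n(H2CO3) = 0.0001335 / 1 = 0.0001335 mol.
[H2CO3] = 0.0001335 / 0.02410 L = 0.00554 M.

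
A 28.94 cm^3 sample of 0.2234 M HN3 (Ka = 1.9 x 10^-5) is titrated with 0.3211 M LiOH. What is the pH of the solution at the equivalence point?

n(HN3) = 0.2234 x 0.02894 = 0.006465 mol; V(LiOH) at equivalence = 0.006465/0.3211 = 0.02013 L.
At equivalence all the acid is converted to N3-; total volume = 0.02894 + 0.02013 = 0.04907 L, so [N3-] = 0.006465/0.04907 = 0.1317 M.
Kb = Kw/Ka = 1.0e-14 / 1.9 x 10^-5 = 5.26e-10.
[OH^-] = sqrt(Kb x [N3-]) = sqrt(5.26e-10 x 0.1317) = 8.33e-6 M.
pOH = 5.08, so pH = 14.00 - 5.08 = 8.92.

8.92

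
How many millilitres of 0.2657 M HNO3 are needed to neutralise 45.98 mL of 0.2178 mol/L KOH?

37.7 mL

n(KOH) = 0.2178 mol/L x 0.04598 L = 0.01001 mol.
At equivalence n(HNO3) = n(KOH) = 0.01001 mol.
V(HNO3) = 0.01001 / 0.2657 = 0.03769 L = 37.7 mL.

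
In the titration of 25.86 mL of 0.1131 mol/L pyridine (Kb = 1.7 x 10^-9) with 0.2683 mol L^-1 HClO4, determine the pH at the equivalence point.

n(C5H5N) = 0.1131 x 0.02586 = 0.002925 mol; V(HClO4) at equivalence = 0.002925/0.2683 = 0.01090 L.
At equivalence the base is fully converted to C5H5NH+; total volume = 0.03676 L, so [C5H5NH+] = 0.002925/0.03676 = 0.07956 M.
Ka(C5H5NH+) = Kw/Kb = 1.0e-14 / 1.7 x 10^-9 = 5.88e-6.
[H^+] = sqrt(Ka x [C5H5NH+]) = sqrt(5.88e-6 x 0.07956) = 0.000684 M.
pH = -log(0.000684) = 3.16.

3.16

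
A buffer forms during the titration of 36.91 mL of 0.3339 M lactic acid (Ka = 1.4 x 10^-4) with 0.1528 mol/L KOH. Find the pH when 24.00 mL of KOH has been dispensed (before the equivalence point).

Initial n(HC3H5O3) = 0.3339 x 0.03691 = 0.01232 mol.
n(KOH) added = 0.1528 x 0.02400 = 0.003667 mol, converting that many moles of HC3H5O3 to C3H5O3-.
Remaining n(HC3H5O3) = 0.008657 mol; n(C3H5O3-) = 0.003667 mol.
By Henderson-Hasselbalch, pH = pKa + log([A^-]/[HA]) = 3.85 + log(0.003667/0.008657) = 3.85 + (-0.37) = 3.48.

3.48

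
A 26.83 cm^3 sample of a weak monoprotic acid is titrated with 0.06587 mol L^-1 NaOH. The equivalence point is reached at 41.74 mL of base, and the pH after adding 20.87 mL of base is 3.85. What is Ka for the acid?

20.87 mL is half of the equivalence volume, so this is the half-equivalence point where [HA] = [A^-].
At half-equivalence pH = pKa, so pKa = 3.85.
Ka = 10^(-3.85) = 1.4 x 10^-4.

1.4 x 10^-4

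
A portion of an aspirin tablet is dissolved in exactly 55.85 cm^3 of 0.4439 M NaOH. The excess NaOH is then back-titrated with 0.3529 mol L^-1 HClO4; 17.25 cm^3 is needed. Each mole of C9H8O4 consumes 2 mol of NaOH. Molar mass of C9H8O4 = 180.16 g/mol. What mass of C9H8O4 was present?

Total n(NaOH) added = 0.4439 x 0.05585 = 0.02479 mol.
n(HClO4) used = 0.3529 x 0.01725 = 0.006088 mol, which equals the excess n(NaOH).
So n(NaOH) consumed by the sample = 0.02479 - 0.006088 = 0.01870 mol.
n(C9H8O4) = 0.01870 / 2 = 0.009352 mol.
mass = 0.009352 mol x 180.16 g/mol = 1.68 g.

1.68 g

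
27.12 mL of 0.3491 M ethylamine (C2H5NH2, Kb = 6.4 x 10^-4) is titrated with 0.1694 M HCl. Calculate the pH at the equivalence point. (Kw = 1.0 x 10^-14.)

n(C2H5NH2) = 0.3491 x 0.02712 = 0.009468 mol; V(HCl) at equivalence = 0.009468/0.1694 = 0.05589 L.
At equivalence the base is fully converted to C2H5NH3+; total volume = 0.08301 L, so [C2H5NH3+] = 0.009468/0.08301 = 0.1141 M.
Ka(C2H5NH3+) = Kw/Kb = 1.0e-14 / 6.4 x 10^-4 = 1.56e-11.
[H^+] = sqrt(Ka x [C2H5NH3+]) = sqrt(1.56e-11 x 0.1141) = 1.33e-6 M.
pH = -log(1.33e-6) = 5.87.

5.87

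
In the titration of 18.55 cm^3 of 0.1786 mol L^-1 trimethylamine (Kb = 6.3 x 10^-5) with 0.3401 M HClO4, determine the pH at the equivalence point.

n((CH3)3N) = 0.1786 x 0.01855 = 0.003313 mol; V(HClO4) at equivalence = 0.003313/0.3401 = 0.009741 L.
At equivalence the base is fully converted to (CH3)3NH+; total volume = 0.02829 L, so [(CH3)3NH+] = 0.003313/0.02829 = 0.1171 M.
Ka((CH3)3NH+) = Kw/Kb = 1.0e-14 / 6.3 x 10^-5 = 1.59e-10.
[H^+] = sqrt(Ka x [(CH3)3NH+]) = sqrt(1.59e-10 x 0.1171) = 4.31e-6 M.
pH = -log(4.31e-6) = 5.37.

5.37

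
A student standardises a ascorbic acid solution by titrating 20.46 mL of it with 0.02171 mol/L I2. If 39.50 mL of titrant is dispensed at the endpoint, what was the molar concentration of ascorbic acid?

0.0419 M

n(I2) = 0.02171 x 0.03950 = 0.0008575 mol.
From the balanced equation, 1 mol I2 reacts with 1 mol ascorbic acid, so n(ascorbic acid) = 0.0008575 x 1/1 = 0.0008575 mol.
[ascorbic acid] = 0.0008575 / 0.02046 L = 0.0419 M.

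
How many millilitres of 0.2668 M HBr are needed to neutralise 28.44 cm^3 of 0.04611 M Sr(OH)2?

n(Sr(OH)2) = 0.04611 mol/L x 0.02844 L = 0.001311 mol.
The neutralisation is 1 Sr(OH)2 : 2 HBr, so n(HBr) = 0.001311 x 2/1 = 0.002623 mol.
V(HBr) = 0.002623 / 0.2668 = 0.009830 L = 9.83 mL.

9.83 mL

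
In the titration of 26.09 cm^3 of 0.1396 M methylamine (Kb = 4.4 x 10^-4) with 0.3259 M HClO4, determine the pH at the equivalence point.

n(CH3NH2) = 0.1396 x 0.02609 = 0.003642 mol; V(HClO4) at equivalence = 0.003642/0.3259 = 0.01118 L.
At equivalence the base is fully converted to CH3NH3+; total volume = 0.03727 L, so [CH3NH3+] = 0.003642/0.03727 = 0.09773 M.
Ka(CH3NH3+) = Kw/Kb = 1.0e-14 / 4.4 x 10^-4 = 2.27e-11.
[H^+] = sqrt(Ka x [CH3NH3+]) = sqrt(2.27e-11 x 0.09773) = 1.49e-6 M.
pH = -log(1.49e-6) = 5.83.

5.83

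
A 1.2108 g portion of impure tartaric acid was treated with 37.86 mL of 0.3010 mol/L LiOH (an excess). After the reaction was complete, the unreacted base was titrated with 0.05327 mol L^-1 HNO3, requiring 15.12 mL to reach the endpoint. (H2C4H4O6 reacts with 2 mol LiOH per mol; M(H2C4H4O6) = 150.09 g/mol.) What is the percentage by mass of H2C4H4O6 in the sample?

65.6%

Total n(LiOH) added = 0.3010 x 0.03786 = 0.01140 mol.
n(HNO3) used = 0.05327 x 0.01512 = 0.0008054 mol, which equals the excess n(LiOH).
So n(LiOH) consumed by the sample = 0.01140 - 0.0008054 = 0.01059 mol.
n(H2C4H4O6) = 0.01059 / 2 = 0.005295 mol.
mass H2C4H4O6 = 0.005295 x 150.09 = 0.7948 g, so %H2C4H4O6 = 0.7948/1.2108 x 100 = 65.6%.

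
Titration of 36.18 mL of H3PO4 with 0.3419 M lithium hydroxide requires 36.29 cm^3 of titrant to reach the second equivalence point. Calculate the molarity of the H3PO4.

0.171 M

n(LiOH) = 0.3419 x 0.03629 = 0.01241 mol.
At the second equivalence point, 2 mol OH^- react per mol H3PO4, so n(H3PO4) = 0.01241 / 2 = 0.006204 mol.
[H3PO4] = 0.006204 / 0.03618 L = 0.171 M.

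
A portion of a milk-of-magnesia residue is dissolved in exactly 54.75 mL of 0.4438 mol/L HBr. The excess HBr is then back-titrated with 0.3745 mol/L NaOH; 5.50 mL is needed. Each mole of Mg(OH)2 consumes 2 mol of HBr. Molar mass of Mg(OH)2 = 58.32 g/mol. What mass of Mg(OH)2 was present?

Total n(HBr) added = 0.4438 x 0.05475 = 0.02430 mol.
n(NaOH) used = 0.3745 x 0.005500 = 0.002060 mol, which equals the excess n(HBr).
So n(HBr) consumed by the sample = 0.02430 - 0.002060 = 0.02224 mol.
n(Mg(OH)2) = 0.02224 / 2 = 0.01112 mol.
mass = 0.01112 mol x 58.32 g/mol = 0.648 g.

0.648 g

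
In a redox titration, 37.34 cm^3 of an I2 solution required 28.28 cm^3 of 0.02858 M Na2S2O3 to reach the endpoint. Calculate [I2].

0.0108 M

n(Na2S2O3) = 0.02858 x 0.02828 = 0.0008082 mol.
From the balanced equation, 2 mol Na2S2O3 reacts with 1 mol I2, so n(I2) = 0.0008082 x 1/2 = 0.0004041 mol.
[I2] = 0.0004041 / 0.03734 L = 0.0108 M.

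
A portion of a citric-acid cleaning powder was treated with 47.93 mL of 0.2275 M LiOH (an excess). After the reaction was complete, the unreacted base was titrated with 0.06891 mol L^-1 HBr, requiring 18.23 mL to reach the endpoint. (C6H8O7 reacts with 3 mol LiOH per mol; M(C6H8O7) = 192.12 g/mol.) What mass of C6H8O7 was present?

Total n(LiOH) added = 0.2275 x 0.04793 = 0.01090 mol.
n(HBr) used = 0.06891 x 0.01823 = 0.001256 mol, which equals the excess n(LiOH).
So n(LiOH) consumed by the sample = 0.01090 - 0.001256 = 0.009648 mol.
n(C6H8O7) = 0.009648 / 3 = 0.003216 mol.
mass = 0.003216 mol x 192.12 g/mol = 0.618 g.

0.618 g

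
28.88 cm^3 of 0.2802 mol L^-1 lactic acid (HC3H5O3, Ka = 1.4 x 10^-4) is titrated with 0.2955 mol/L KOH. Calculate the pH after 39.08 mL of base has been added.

12.71

n(acid) = 0.2802 x 0.02888 = 0.008092 mol; n(KOH) added = 0.2955 x 0.03908 = 0.01155 mol.
Base is in excess by 0.01155 - 0.008092 = 0.003456 mol in a total volume of 0.06796 L.
[OH^-] = 0.003456/0.06796 = 0.05085 M, so pOH = 1.29 and pH = 14.00 - 1.29 = 12.71.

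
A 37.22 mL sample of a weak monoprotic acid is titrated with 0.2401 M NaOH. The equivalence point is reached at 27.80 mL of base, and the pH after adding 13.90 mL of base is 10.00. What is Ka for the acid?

1.0 x 10^-10

13.90 mL is half of the equivalence volume, so this is the half-equivalence point where [HA] = [A^-].
At half-equivalence pH = pKa, so pKa = 10.00.
Ka = 10^(-10.00) = 1.0 x 10^-10.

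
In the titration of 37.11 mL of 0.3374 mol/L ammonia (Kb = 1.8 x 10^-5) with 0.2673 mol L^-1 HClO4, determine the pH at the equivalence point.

5.04

n(NH3) = 0.3374 x 0.03711 = 0.01252 mol; V(HClO4) at equivalence = 0.01252/0.2673 = 0.04684 L.
At equivalence the base is fully converted to NH4+; total volume = 0.08395 L, so [NH4+] = 0.01252/0.08395 = 0.1491 M.
Ka(NH4+) = Kw/Kb = 1.0e-14 / 1.8 x 10^-5 = 5.56e-10.
[H^+] = sqrt(Ka x [NH4+]) = sqrt(5.56e-10 x 0.1491) = 9.10e-6 M.
pH = -log(9.10e-6) = 5.04.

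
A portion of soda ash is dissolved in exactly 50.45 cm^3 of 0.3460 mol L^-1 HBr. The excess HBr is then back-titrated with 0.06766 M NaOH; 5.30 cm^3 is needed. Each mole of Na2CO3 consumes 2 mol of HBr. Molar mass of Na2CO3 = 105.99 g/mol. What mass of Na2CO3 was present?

0.906 g

Total n(HBr) added = 0.3460 x 0.05045 = 0.01746 mol.
n(NaOH) used = 0.06766 x 0.005300 = 0.0003586 mol, which equals the excess n(HBr).
So n(HBr) consumed by the sample = 0.01746 - 0.0003586 = 0.01710 mol.
n(Na2CO3) = 0.01710 / 2 = 0.008549 mol.
mass = 0.008549 mol x 105.99 g/mol = 0.906 g.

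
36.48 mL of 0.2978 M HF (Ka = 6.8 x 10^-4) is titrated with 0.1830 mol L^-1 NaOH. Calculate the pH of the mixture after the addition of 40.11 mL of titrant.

Initial n(HF) = 0.2978 x 0.03648 = 0.01086 mol.
n(NaOH) added = 0.1830 x 0.04011 = 0.007340 mol, converting that many moles of HF to F-.
Remaining n(HF) = 0.003524 mol; n(F-) = 0.007340 mol.
By Henderson-Hasselbalch, pH = pKa + log([A^-]/[HA]) = 3.17 + log(0.007340/0.003524) = 3.17 + (+0.32) = 3.49.

3.49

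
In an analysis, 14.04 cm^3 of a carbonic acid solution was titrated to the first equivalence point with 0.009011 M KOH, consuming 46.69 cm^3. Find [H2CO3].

n(KOH) = 0.009011 x 0.04669 = 0.0004207 mol.
At the first equivalence point, 1 mol OH^- react per mol H2CO3, so n(H2CO3) = 0.0004207 / 1 = 0.0004207 mol.
[H2CO3] = 0.0004207 / 0.01404 L = 0.0300 M.

0.0300 M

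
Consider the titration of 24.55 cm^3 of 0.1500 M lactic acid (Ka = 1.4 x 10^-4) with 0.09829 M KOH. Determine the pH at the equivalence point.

8.31

n(HC3H5O3) = 0.1500 x 0.02455 = 0.003683 mol; V(KOH) at equivalence = 0.003683/0.09829 = 0.03747 L.
At equivalence all the acid is converted to C3H5O3-; total volume = 0.02455 + 0.03747 = 0.06202 L, so [C3H5O3-] = 0.003683/0.06202 = 0.05938 M.
Kb = Kw/Ka = 1.0e-14 / 1.4 x 10^-4 = 7.14e-11.
[OH^-] = sqrt(Kb x [C3H5O3-]) = sqrt(7.14e-11 x 0.05938) = 2.06e-6 M.
pOH = 5.69, so pH = 14.00 - 5.69 = 8.31.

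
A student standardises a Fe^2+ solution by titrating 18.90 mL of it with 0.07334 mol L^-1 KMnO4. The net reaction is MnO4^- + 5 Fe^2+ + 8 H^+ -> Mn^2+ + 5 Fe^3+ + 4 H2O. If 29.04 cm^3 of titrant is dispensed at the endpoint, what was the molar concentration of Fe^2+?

n(KMnO4) = 0.07334 x 0.02904 = 0.002130 mol.
From the balanced equation, 1 mol KMnO4 reacts with 5 mol Fe^2+, so n(Fe^2+) = 0.002130 x 5/1 = 0.01065 mol.
[Fe^2+] = 0.01065 / 0.01890 L = 0.563 M.

0.563 M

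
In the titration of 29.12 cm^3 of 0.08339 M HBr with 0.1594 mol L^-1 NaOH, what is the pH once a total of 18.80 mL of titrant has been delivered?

12.07

n(acid) = 0.08339 x 0.02912 = 0.002428 mol; n(NaOH) added = 0.1594 x 0.01880 = 0.002997 mol.
Base is in excess by 0.002997 - 0.002428 = 0.0005684 mol in a total volume of 0.04792 L.
[OH^-] = 0.0005684/0.04792 = 0.01186 M, so pOH = 1.93 and pH = 14.00 - 1.93 = 12.07.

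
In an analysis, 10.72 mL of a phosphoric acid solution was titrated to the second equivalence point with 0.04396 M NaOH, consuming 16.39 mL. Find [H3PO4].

0.0336 M

n(NaOH) = 0.04396 x 0.01639 = 0.0007205 mol.
At the second equivalence point, 2 mol OH^- react per mol H3PO4, so n(H3PO4) = 0.0007205 / 2 = 0.0003603 mol.
[H3PO4] = 0.0003603 / 0.01072 L = 0.0336 M.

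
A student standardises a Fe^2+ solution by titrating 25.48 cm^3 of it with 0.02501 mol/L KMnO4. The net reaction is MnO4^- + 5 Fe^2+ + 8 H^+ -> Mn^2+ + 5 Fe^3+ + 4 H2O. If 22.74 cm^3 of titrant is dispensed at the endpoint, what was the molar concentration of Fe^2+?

0.112 M

n(KMnO4) = 0.02501 x 0.02274 = 0.0005687 mol.
From the balanced equation, 1 mol KMnO4 reacts with 5 mol Fe^2+, so n(Fe^2+) = 0.0005687 x 5/1 = 0.002844 mol.
[Fe^2+] = 0.002844 / 0.02548 L = 0.112 M.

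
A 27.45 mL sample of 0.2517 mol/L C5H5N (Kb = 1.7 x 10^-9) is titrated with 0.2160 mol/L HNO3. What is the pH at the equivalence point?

3.08

n(C5H5N) = 0.2517 x 0.02745 = 0.006909 mol; V(HNO3) at equivalence = 0.006909/0.2160 = 0.03199 L.
At equivalence the base is fully converted to C5H5NH+; total volume = 0.05944 L, so [C5H5NH+] = 0.006909/0.05944 = 0.1162 M.
Ka(C5H5NH+) = Kw/Kb = 1.0e-14 / 1.7 x 10^-9 = 5.88e-6.
[H^+] = sqrt(Ka x [C5H5NH+]) = sqrt(5.88e-6 x 0.1162) = 0.000827 M.
pH = -log(0.000827) = 3.08.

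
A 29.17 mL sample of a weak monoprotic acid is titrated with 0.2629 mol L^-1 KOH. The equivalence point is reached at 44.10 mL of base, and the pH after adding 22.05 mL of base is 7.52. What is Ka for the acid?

22.05 mL is half of the equivalence volume, so this is the half-equivalence point where [HA] = [A^-].
At half-equivalence pH = pKa, so pKa = 7.52.
Ka = 10^(-7.52) = 3.0 x 10^-8.

3.0 x 10^-8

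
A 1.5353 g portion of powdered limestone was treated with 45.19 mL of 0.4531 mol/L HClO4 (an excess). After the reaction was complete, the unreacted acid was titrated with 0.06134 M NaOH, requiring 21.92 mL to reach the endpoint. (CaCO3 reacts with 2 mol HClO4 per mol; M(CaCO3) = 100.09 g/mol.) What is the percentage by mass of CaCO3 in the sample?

Total n(HClO4) added = 0.4531 x 0.04519 = 0.02048 mol.
n(NaOH) used = 0.06134 x 0.02192 = 0.001345 mol, which equals the excess n(HClO4).
So n(HClO4) consumed by the sample = 0.02048 - 0.001345 = 0.01913 mol.
n(CaCO3) = 0.01913 / 2 = 0.009566 mol.
mass CaCO3 = 0.009566 x 100.09 = 0.9574 g, so %CaCO3 = 0.9574/1.5353 x 100 = 62.4%.

62.4%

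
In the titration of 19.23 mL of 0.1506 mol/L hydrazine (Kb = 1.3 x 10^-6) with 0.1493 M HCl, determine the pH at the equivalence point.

4.62

n(N2H4) = 0.1506 x 0.01923 = 0.002896 mol; V(HCl) at equivalence = 0.002896/0.1493 = 0.01940 L.
At equivalence the base is fully converted to N2H5+; total volume = 0.03863 L, so [N2H5+] = 0.002896/0.03863 = 0.07497 M.
Ka(N2H5+) = Kw/Kb = 1.0e-14 / 1.3 x 10^-6 = 7.69e-9.
[H^+] = sqrt(Ka x [N2H5+]) = sqrt(7.69e-9 x 0.07497) = 2.40e-5 M.
pH = -log(2.40e-5) = 4.62.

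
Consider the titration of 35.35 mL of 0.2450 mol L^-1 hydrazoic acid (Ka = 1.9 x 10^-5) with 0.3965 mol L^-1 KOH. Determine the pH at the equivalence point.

8.95

n(HN3) = 0.2450 x 0.03535 = 0.008661 mol; V(KOH) at equivalence = 0.008661/0.3965 = 0.02184 L.
At equivalence all the acid is converted to N3-; total volume = 0.03535 + 0.02184 = 0.05719 L, so [N3-] = 0.008661/0.05719 = 0.1514 M.
Kb = Kw/Ka = 1.0e-14 / 1.9 x 10^-5 = 5.26e-10.
[OH^-] = sqrt(Kb x [N3-]) = sqrt(5.26e-10 x 0.1514) = 8.93e-6 M.
pOH = 5.05, so pH = 14.00 - 5.05 = 8.95.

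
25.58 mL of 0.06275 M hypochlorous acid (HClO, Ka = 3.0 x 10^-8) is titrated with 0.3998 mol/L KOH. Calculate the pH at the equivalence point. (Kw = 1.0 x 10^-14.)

n(HClO) = 0.06275 x 0.02558 = 0.001605 mol; V(KOH) at equivalence = 0.001605/0.3998 = 0.004015 L.
At equivalence all the acid is converted to ClO-; total volume = 0.02558 + 0.004015 = 0.02959 L, so [ClO-] = 0.001605/0.02959 = 0.05424 M.
Kb = Kw/Ka = 1.0e-14 / 3.0 x 10^-8 = 3.33e-7.
[OH^-] = sqrt(Kb x [ClO-]) = sqrt(3.33e-7 x 0.05424) = 0.000134 M.
pOH = 3.87, so pH = 14.00 - 3.87 = 10.13.

10.13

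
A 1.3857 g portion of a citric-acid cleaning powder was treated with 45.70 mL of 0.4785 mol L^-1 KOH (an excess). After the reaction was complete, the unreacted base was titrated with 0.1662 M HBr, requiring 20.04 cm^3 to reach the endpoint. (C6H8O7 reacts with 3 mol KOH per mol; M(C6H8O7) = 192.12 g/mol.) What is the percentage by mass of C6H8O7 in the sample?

Total n(KOH) added = 0.4785 x 0.04570 = 0.02187 mol.
n(HBr) used = 0.1662 x 0.02004 = 0.003331 mol, which equals the excess n(KOH).
So n(KOH) consumed by the sample = 0.02187 - 0.003331 = 0.01854 mol.
n(C6H8O7) = 0.01854 / 3 = 0.006179 mol.
mass C6H8O7 = 0.006179 x 192.12 = 1.187 g, so %C6H8O7 = 1.187/1.3857 x 100 = 85.7%.

85.7%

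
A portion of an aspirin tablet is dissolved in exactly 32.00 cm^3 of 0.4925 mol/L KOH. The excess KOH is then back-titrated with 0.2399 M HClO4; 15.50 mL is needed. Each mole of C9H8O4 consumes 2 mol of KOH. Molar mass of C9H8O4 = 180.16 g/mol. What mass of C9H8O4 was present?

Total n(KOH) added = 0.4925 x 0.03200 = 0.01576 mol.
n(HClO4) used = 0.2399 x 0.01550 = 0.003718 mol, which equals the excess n(KOH).
So n(KOH) consumed by the sample = 0.01576 - 0.003718 = 0.01204 mol.
n(C9H8O4) = 0.01204 / 2 = 0.006021 mol.
mass = 0.006021 mol x 180.16 g/mol = 1.08 g.

1.08 g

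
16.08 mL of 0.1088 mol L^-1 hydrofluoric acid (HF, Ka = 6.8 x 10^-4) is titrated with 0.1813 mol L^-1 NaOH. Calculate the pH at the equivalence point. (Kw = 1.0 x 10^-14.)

8.00

n(HF) = 0.1088 x 0.01608 = 0.001750 mol; V(NaOH) at equivalence = 0.001750/0.1813 = 0.009650 L.
At equivalence all the acid is converted to F-; total volume = 0.01608 + 0.009650 = 0.02573 L, so [F-] = 0.001750/0.02573 = 0.06800 M.
Kb = Kw/Ka = 1.0e-14 / 6.8 x 10^-4 = 1.47e-11.
[OH^-] = sqrt(Kb x [F-]) = sqrt(1.47e-11 x 0.06800) = 1.00e-6 M.
pOH = 6.00, so pH = 14.00 - 6.00 = 8.00.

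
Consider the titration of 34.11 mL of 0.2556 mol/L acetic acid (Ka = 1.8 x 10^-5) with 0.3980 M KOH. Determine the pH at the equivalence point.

n(CH3COOH) = 0.2556 x 0.03411 = 0.008719 mol; V(KOH) at equivalence = 0.008719/0.3980 = 0.02191 L.
At equivalence all the acid is converted to CH3COO-; total volume = 0.03411 + 0.02191 = 0.05602 L, so [CH3COO-] = 0.008719/0.05602 = 0.1556 M.
Kb = Kw/Ka = 1.0e-14 / 1.8 x 10^-5 = 5.56e-10.
[OH^-] = sqrt(Kb x [CH3COO-]) = sqrt(5.56e-10 x 0.1556) = 9.30e-6 M.
pOH = 5.03, so pH = 14.00 - 5.03 = 8.97.

8.97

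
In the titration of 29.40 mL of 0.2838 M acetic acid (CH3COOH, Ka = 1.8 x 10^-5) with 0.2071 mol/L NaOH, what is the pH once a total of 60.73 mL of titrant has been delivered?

n(acid) = 0.2838 x 0.02940 = 0.008344 mol; n(NaOH) added = 0.2071 x 0.06073 = 0.01258 mol.
Base is in excess by 0.01258 - 0.008344 = 0.004233 mol in a total volume of 0.09013 L.
[OH^-] = 0.004233/0.09013 = 0.04697 M, so pOH = 1.33 and pH = 14.00 - 1.33 = 12.67.

12.67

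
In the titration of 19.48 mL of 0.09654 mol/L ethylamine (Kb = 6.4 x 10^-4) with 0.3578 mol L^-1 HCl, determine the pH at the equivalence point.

n(C2H5NH2) = 0.09654 x 0.01948 = 0.001881 mol; V(HCl) at equivalence = 0.001881/0.3578 = 0.005256 L.
At equivalence the base is fully converted to C2H5NH3+; total volume = 0.02474 L, so [C2H5NH3+] = 0.001881/0.02474 = 0.07603 M.
Ka(C2H5NH3+) = Kw/Kb = 1.0e-14 / 6.4 x 10^-4 = 1.56e-11.
[H^+] = sqrt(Ka x [C2H5NH3+]) = sqrt(1.56e-11 x 0.07603) = 1.09e-6 M.
pH = -log(1.09e-6) = 5.96.

5.96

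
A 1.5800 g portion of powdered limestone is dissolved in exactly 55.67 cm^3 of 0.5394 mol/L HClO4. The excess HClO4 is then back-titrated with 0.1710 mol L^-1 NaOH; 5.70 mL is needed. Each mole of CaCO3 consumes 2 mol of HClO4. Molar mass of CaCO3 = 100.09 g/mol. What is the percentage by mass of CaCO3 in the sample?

92.0%

Total n(HClO4) added = 0.5394 x 0.05567 = 0.03003 mol.
n(NaOH) used = 0.1710 x 0.005700 = 0.0009747 mol, which equals the excess n(HClO4).
So n(HClO4) consumed by the sample = 0.03003 - 0.0009747 = 0.02905 mol.
n(CaCO3) = 0.02905 / 2 = 0.01453 mol.
mass CaCO3 = 0.01453 x 100.09 = 1.454 g, so %CaCO3 = 1.454/1.5800 x 100 = 92.0%.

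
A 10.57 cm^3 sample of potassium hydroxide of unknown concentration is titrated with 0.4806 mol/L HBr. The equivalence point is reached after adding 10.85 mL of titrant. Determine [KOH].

0.493 M

n(HBr) delivered = 0.4806 x 0.01085 = 0.005215 mol.
For a 1:1 reaction, n(KOH) = 0.005215 mol.
[KOH] = 0.005215 mol / 0.01057 L = 0.493 M.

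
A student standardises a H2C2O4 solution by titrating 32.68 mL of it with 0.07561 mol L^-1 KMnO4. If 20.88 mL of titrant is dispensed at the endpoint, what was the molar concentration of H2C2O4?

0.121 M

n(KMnO4) = 0.07561 x 0.02088 = 0.001579 mol.
From the balanced equation, 2 mol KMnO4 reacts with 5 mol H2C2O4, so n(H2C2O4) = 0.001579 x 5/2 = 0.003947 mol.
[H2C2O4] = 0.003947 / 0.03268 L = 0.121 M.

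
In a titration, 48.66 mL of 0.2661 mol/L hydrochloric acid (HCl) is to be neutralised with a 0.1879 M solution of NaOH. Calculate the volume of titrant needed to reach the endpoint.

68.9 mL

n(HCl) = 0.2661 mol/L x 0.04866 L = 0.01295 mol.
At equivalence n(NaOH) = n(HCl) = 0.01295 mol.
V(NaOH) = 0.01295 / 0.1879 = 0.06891 L = 68.9 mL.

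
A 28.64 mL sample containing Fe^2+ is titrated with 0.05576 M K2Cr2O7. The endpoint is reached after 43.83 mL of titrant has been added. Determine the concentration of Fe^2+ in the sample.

0.512 M

n(K2Cr2O7) = 0.05576 x 0.04383 = 0.002444 mol.
From the balanced equation, 1 mol K2Cr2O7 reacts with 6 mol Fe^2+, so n(Fe^2+) = 0.002444 x 6/1 = 0.01466 mol.
[Fe^2+] = 0.01466 / 0.02864 L = 0.512 M.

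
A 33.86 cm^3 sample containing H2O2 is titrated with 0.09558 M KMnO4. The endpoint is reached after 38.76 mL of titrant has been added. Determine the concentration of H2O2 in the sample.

0.274 M

n(KMnO4) = 0.09558 x 0.03876 = 0.003705 mol.
From the balanced equation, 2 mol KMnO4 reacts with 5 mol H2O2, so n(H2O2) = 0.003705 x 5/2 = 0.009262 mol.
[H2O2] = 0.009262 / 0.03386 L = 0.274 M.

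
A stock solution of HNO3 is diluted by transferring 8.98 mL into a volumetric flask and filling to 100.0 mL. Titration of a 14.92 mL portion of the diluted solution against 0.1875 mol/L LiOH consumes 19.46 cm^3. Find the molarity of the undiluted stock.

2.72 M

n(LiOH) = 0.1875 x 0.01946 = 0.003649 mol.
n(HNO3) in the aliquot = 0.003649 mol.
[diluted HNO3] = 0.003649 / 0.01492 = 0.2446 M.
Dilution factor = 100.0/8.980 = 11.14, so [stock] = 0.2446 x 11.14 = 2.72 M.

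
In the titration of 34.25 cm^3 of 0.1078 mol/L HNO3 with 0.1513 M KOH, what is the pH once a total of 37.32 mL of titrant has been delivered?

n(acid) = 0.1078 x 0.03425 = 0.003692 mol; n(KOH) added = 0.1513 x 0.03732 = 0.005647 mol.
Base is in excess by 0.005647 - 0.003692 = 0.001954 mol in a total volume of 0.07157 L.
[OH^-] = 0.001954/0.07157 = 0.02731 M, so pOH = 1.56 and pH = 14.00 - 1.56 = 12.44.

12.44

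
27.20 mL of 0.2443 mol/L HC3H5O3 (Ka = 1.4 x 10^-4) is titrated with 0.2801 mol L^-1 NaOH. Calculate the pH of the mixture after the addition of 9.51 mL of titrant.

Initial n(HC3H5O3) = 0.2443 x 0.02720 = 0.006645 mol.
n(NaOH) added = 0.2801 x 0.009510 = 0.002664 mol, converting that many moles of HC3H5O3 to C3H5O3-.
Remaining n(HC3H5O3) = 0.003981 mol; n(C3H5O3-) = 0.002664 mol.
By Henderson-Hasselbalch, pH = pKa + log([A^-]/[HA]) = 3.85 + log(0.002664/0.003981) = 3.85 + (-0.17) = 3.68.

3.68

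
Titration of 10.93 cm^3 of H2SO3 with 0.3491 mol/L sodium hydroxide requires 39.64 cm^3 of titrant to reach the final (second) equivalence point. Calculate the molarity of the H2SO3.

0.633 M

n(NaOH) = 0.3491 x 0.03964 = 0.01384 mol.
At the final (second) equivalence point, 2 mol OH^- react per mol H2SO3, so n(H2SO3) = 0.01384 / 2 = 0.006919 mol.
[H2SO3] = 0.006919 / 0.01093 L = 0.633 M.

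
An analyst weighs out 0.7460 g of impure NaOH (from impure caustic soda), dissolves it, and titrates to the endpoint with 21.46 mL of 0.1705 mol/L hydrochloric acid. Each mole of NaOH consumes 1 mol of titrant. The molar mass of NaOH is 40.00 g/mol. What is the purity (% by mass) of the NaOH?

19.6%

n(HCl) = 0.1705 x 0.02146 = 0.003659 mol.
n(NaOH) = 0.003659 / 1 = 0.003659 mol.
mass of NaOH = 0.003659 x 40.00 = 0.1464 g.
% purity = 0.1464 / 0.7460 x 100 = 19.6%.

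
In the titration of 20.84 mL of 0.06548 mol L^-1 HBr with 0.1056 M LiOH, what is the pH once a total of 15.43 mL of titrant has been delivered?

11.86

n(acid) = 0.06548 x 0.02084 = 0.001365 mol; n(LiOH) added = 0.1056 x 0.01543 = 0.001629 mol.
Base is in excess by 0.001629 - 0.001365 = 0.0002648 mol in a total volume of 0.03627 L.
[OH^-] = 0.0002648/0.03627 = 0.007301 M, so pOH = 2.14 and pH = 14.00 - 2.14 = 11.86.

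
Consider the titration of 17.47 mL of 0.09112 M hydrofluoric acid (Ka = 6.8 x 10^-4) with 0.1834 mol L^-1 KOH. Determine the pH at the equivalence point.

7.98

n(HF) = 0.09112 x 0.01747 = 0.001592 mol; V(KOH) at equivalence = 0.001592/0.1834 = 0.008680 L.
At equivalence all the acid is converted to F-; total volume = 0.01747 + 0.008680 = 0.02615 L, so [F-] = 0.001592/0.02615 = 0.06088 M.
Kb = Kw/Ka = 1.0e-14 / 6.8 x 10^-4 = 1.47e-11.
[OH^-] = sqrt(Kb x [F-]) = sqrt(1.47e-11 x 0.06088) = 9.46e-7 M.
pOH = 6.02, so pH = 14.00 - 6.02 = 7.98.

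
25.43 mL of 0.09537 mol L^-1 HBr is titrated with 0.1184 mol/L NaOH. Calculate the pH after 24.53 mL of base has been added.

n(acid) = 0.09537 x 0.02543 = 0.002425 mol; n(NaOH) added = 0.1184 x 0.02453 = 0.002904 mol.
Base is in excess by 0.002904 - 0.002425 = 0.0004791 mol in a total volume of 0.04996 L.
[OH^-] = 0.0004791/0.04996 = 0.009590 M, so pOH = 2.02 and pH = 14.00 - 2.02 = 11.98.

11.98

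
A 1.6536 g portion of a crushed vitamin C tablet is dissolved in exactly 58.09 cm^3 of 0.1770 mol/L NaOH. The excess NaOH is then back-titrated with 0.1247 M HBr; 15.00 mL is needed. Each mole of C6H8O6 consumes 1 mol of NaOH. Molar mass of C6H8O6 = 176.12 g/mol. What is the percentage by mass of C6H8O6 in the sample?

89.6%

Total n(NaOH) added = 0.1770 x 0.05809 = 0.01028 mol.
n(HBr) used = 0.1247 x 0.01500 = 0.001870 mol, which equals the excess n(NaOH).
So n(NaOH) consumed by the sample = 0.01028 - 0.001870 = 0.008411 mol.
n(C6H8O6) = 0.008411 / 1 = 0.008411 mol.
mass C6H8O6 = 0.008411 x 176.12 = 1.481 g, so %C6H8O6 = 1.481/1.6536 x 100 = 89.6%.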